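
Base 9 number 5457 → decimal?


Positional values (base 9):
  7 × 9^0 = 7 × 1 = 7
  5 × 9^1 = 5 × 9 = 45
  4 × 9^2 = 4 × 81 = 324
  5 × 9^3 = 5 × 729 = 3645
Sum = 7 + 45 + 324 + 3645
= 4021


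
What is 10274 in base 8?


Divide by 8 repeatedly:
10274 ÷ 8 = 1284 remainder 2
1284 ÷ 8 = 160 remainder 4
160 ÷ 8 = 20 remainder 0
20 ÷ 8 = 2 remainder 4
2 ÷ 8 = 0 remainder 2
Reading remainders bottom-up:
= 0o24042


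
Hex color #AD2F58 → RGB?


Hex: #AD2F58
R = AD₁₆ = 173
G = 2F₁₆ = 47
B = 58₁₆ = 88
= RGB(173, 47, 88)


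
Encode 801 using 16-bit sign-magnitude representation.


Sign bit: 0 (positive)
Magnitude: 801 = 000001100100001
= 0000001100100001


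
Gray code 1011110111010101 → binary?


Gray code: 1011110111010101
MSB stays the same: 1
Each subsequent bit = prev_binary XOR current_gray:
  B[1] = 1 XOR 0 = 1
  B[2] = 1 XOR 1 = 0
  B[3] = 0 XOR 1 = 1
  B[4] = 1 XOR 1 = 0
  B[5] = 0 XOR 1 = 1
  B[6] = 1 XOR 0 = 1
  B[7] = 1 XOR 1 = 0
  B[8] = 0 XOR 1 = 1
  B[9] = 1 XOR 1 = 0
  B[10] = 0 XOR 0 = 0
  B[11] = 0 XOR 1 = 1
  B[12] = 1 XOR 0 = 1
  B[13] = 1 XOR 1 = 0
  B[14] = 0 XOR 0 = 0
  B[15] = 0 XOR 1 = 1
= 1101011010011001 (54937 decimal)


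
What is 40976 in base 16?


Divide by 16 repeatedly:
40976 ÷ 16 = 2561 remainder 0 (0)
2561 ÷ 16 = 160 remainder 1 (1)
160 ÷ 16 = 10 remainder 0 (0)
10 ÷ 16 = 0 remainder 10 (A)
Reading remainders bottom-up:
= 0xA010


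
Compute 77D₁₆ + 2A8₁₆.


Align and add column by column (LSB to MSB, each column mod 16 with carry):
  077D
+ 02A8
  ----
  col 0: D(13) + 8(8) + 0 (carry in) = 21 → 5(5), carry out 1
  col 1: 7(7) + A(10) + 1 (carry in) = 18 → 2(2), carry out 1
  col 2: 7(7) + 2(2) + 1 (carry in) = 10 → A(10), carry out 0
  col 3: 0(0) + 0(0) + 0 (carry in) = 0 → 0(0), carry out 0
Reading digits MSB→LSB: 0A25
Strip leading zeros: A25
= 0xA25


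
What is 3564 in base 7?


Divide by 7 repeatedly:
3564 ÷ 7 = 509 remainder 1
509 ÷ 7 = 72 remainder 5
72 ÷ 7 = 10 remainder 2
10 ÷ 7 = 1 remainder 3
1 ÷ 7 = 0 remainder 1
Reading remainders bottom-up:
= 13251


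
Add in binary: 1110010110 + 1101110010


Align and add column by column (LSB to MSB, carry propagating):
  01110010110
+ 01101110010
  -----------
  col 0: 0 + 0 + 0 (carry in) = 0 → bit 0, carry out 0
  col 1: 1 + 1 + 0 (carry in) = 2 → bit 0, carry out 1
  col 2: 1 + 0 + 1 (carry in) = 2 → bit 0, carry out 1
  col 3: 0 + 0 + 1 (carry in) = 1 → bit 1, carry out 0
  col 4: 1 + 1 + 0 (carry in) = 2 → bit 0, carry out 1
  col 5: 0 + 1 + 1 (carry in) = 2 → bit 0, carry out 1
  col 6: 0 + 1 + 1 (carry in) = 2 → bit 0, carry out 1
  col 7: 1 + 0 + 1 (carry in) = 2 → bit 0, carry out 1
  col 8: 1 + 1 + 1 (carry in) = 3 → bit 1, carry out 1
  col 9: 1 + 1 + 1 (carry in) = 3 → bit 1, carry out 1
  col 10: 0 + 0 + 1 (carry in) = 1 → bit 1, carry out 0
Reading bits MSB→LSB: 11100001000
Strip leading zeros: 11100001000
= 11100001000


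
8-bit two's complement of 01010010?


Original: 01010010
Step 1 - Invert all bits: 10101101
Step 2 - Add 1: 10101101 + 1
= 10101110 (represents -82)


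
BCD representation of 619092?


Each digit → 4-bit binary:
  6 → 0110
  1 → 0001
  9 → 1001
  0 → 0000
  9 → 1001
  2 → 0010
= 0110 0001 1001 0000 1001 0010


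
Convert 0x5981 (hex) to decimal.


Positional values:
Position 0: 1 × 16^0 = 1 × 1 = 1
Position 1: 8 × 16^1 = 8 × 16 = 128
Position 2: 9 × 16^2 = 9 × 256 = 2304
Position 3: 5 × 16^3 = 5 × 4096 = 20480
Sum = 1 + 128 + 2304 + 20480
= 22913


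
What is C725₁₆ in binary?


Each hex digit → 4 binary bits:
  C = 1100
  7 = 0111
  2 = 0010
  5 = 0101
Concatenate: 1100 0111 0010 0101
= 1100011100100101


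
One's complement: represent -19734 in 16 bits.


Original: 0100110100010110
Invert all bits:
  bit 0: 0 → 1
  bit 1: 1 → 0
  bit 2: 0 → 1
  bit 3: 0 → 1
  bit 4: 1 → 0
  bit 5: 1 → 0
  bit 6: 0 → 1
  bit 7: 1 → 0
  bit 8: 0 → 1
  bit 9: 0 → 1
  bit 10: 0 → 1
  bit 11: 1 → 0
  bit 12: 0 → 1
  bit 13: 1 → 0
  bit 14: 1 → 0
  bit 15: 0 → 1
= 1011001011101001


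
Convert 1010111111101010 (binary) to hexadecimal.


Group into 4-bit nibbles: 1010111111101010
  1010 = A
  1111 = F
  1110 = E
  1010 = A
= 0xAFEA


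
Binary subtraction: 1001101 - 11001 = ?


Align and subtract column by column (LSB to MSB, borrowing when needed):
  1001101
- 0011001
  -------
  col 0: (1 - 0 borrow-in) - 1 → 1 - 1 = 0, borrow out 0
  col 1: (0 - 0 borrow-in) - 0 → 0 - 0 = 0, borrow out 0
  col 2: (1 - 0 borrow-in) - 0 → 1 - 0 = 1, borrow out 0
  col 3: (1 - 0 borrow-in) - 1 → 1 - 1 = 0, borrow out 0
  col 4: (0 - 0 borrow-in) - 1 → borrow from next column: (0+2) - 1 = 1, borrow out 1
  col 5: (0 - 1 borrow-in) - 0 → borrow from next column: (-1+2) - 0 = 1, borrow out 1
  col 6: (1 - 1 borrow-in) - 0 → 0 - 0 = 0, borrow out 0
Reading bits MSB→LSB: 0110100
Strip leading zeros: 110100
= 110100


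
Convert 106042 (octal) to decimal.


Positional values:
Position 0: 2 × 8^0 = 2
Position 1: 4 × 8^1 = 32
Position 2: 0 × 8^2 = 0
Position 3: 6 × 8^3 = 3072
Position 4: 0 × 8^4 = 0
Position 5: 1 × 8^5 = 32768
Sum = 2 + 32 + 0 + 3072 + 0 + 32768
= 35874


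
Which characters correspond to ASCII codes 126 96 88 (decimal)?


Codes (decimal): 126 96 88
Per-code ASCII lookup:
  126  (special character) → '~'
  96  (special character) → '`'
  88  (range 65-90: uppercase, 88 - 65 = 23) → 'X'
= '~`X'


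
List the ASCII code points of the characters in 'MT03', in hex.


String: 'MT03'  (4 characters)
Per-character ASCII lookup:
  'M': uppercase starts at 65: 'M' = 65 + 12 = 77 → 0x4D
  'T': uppercase starts at 65: 'T' = 65 + 19 = 84 → 0x54
  '0': digits start at 48: '0' = 48 + 0 = 48 → 0x30
  '3': digits start at 48: '3' = 48 + 3 = 51 → 0x33
= 0x4D 0x54 0x30 0x33


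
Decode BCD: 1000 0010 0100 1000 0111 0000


Each 4-bit group → digit:
  1000 → 8
  0010 → 2
  0100 → 4
  1000 → 8
  0111 → 7
  0000 → 0
= 824870


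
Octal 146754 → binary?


Each octal digit → 3 binary bits:
  1 = 001
  4 = 100
  6 = 110
  7 = 111
  5 = 101
  4 = 100
Concatenate: 001 100 110 111 101 100
= 001100110111101100


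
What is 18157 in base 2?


Divide by 2 repeatedly:
18157 ÷ 2 = 9078 remainder 1
9078 ÷ 2 = 4539 remainder 0
4539 ÷ 2 = 2269 remainder 1
2269 ÷ 2 = 1134 remainder 1
1134 ÷ 2 = 567 remainder 0
567 ÷ 2 = 283 remainder 1
283 ÷ 2 = 141 remainder 1
141 ÷ 2 = 70 remainder 1
70 ÷ 2 = 35 remainder 0
35 ÷ 2 = 17 remainder 1
17 ÷ 2 = 8 remainder 1
8 ÷ 2 = 4 remainder 0
4 ÷ 2 = 2 remainder 0
2 ÷ 2 = 1 remainder 0
1 ÷ 2 = 0 remainder 1
Reading remainders bottom-up:
= 100011011101101


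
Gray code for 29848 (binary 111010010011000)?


Binary: 111010010011000
Gray code: G = B XOR (B >> 1)
B >> 1 = 011101001001100
111010010011000 XOR 011101001001100:
  1 XOR 0 = 1
  1 XOR 1 = 0
  1 XOR 1 = 0
  0 XOR 1 = 1
  1 XOR 0 = 1
  0 XOR 1 = 1
  0 XOR 0 = 0
  1 XOR 0 = 1
  0 XOR 1 = 1
  0 XOR 0 = 0
  1 XOR 0 = 1
  1 XOR 1 = 0
  0 XOR 1 = 1
  0 XOR 0 = 0
  0 XOR 0 = 0
= 100111011010100


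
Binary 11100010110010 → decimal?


Positional values:
Bit 1: 1 × 2^1 = 2
Bit 4: 1 × 2^4 = 16
Bit 5: 1 × 2^5 = 32
Bit 7: 1 × 2^7 = 128
Bit 11: 1 × 2^11 = 2048
Bit 12: 1 × 2^12 = 4096
Bit 13: 1 × 2^13 = 8192
Sum = 2 + 16 + 32 + 128 + 2048 + 4096 + 8192
= 14514


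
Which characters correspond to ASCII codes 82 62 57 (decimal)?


Codes (decimal): 82 62 57
Per-code ASCII lookup:
  82  (range 65-90: uppercase, 82 - 65 = 17) → 'R'
  62  (special character) → '>'
  57  (range 48-57: digits, 57 - 48 = 9) → '9'
= 'R>9'


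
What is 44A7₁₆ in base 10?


Positional values:
Position 0: 7 × 16^0 = 7 × 1 = 7
Position 1: A × 16^1 = 10 × 16 = 160
Position 2: 4 × 16^2 = 4 × 256 = 1024
Position 3: 4 × 16^3 = 4 × 4096 = 16384
Sum = 7 + 160 + 1024 + 16384
= 17575


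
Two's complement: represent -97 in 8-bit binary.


Original: 01100001
Step 1 - Invert all bits: 10011110
Step 2 - Add 1: 10011110 + 1
= 10011111 (represents -97)


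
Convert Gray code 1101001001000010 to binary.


Gray code: 1101001001000010
MSB stays the same: 1
Each subsequent bit = prev_binary XOR current_gray:
  B[1] = 1 XOR 1 = 0
  B[2] = 0 XOR 0 = 0
  B[3] = 0 XOR 1 = 1
  B[4] = 1 XOR 0 = 1
  B[5] = 1 XOR 0 = 1
  B[6] = 1 XOR 1 = 0
  B[7] = 0 XOR 0 = 0
  B[8] = 0 XOR 0 = 0
  B[9] = 0 XOR 1 = 1
  B[10] = 1 XOR 0 = 1
  B[11] = 1 XOR 0 = 1
  B[12] = 1 XOR 0 = 1
  B[13] = 1 XOR 0 = 1
  B[14] = 1 XOR 1 = 0
  B[15] = 0 XOR 0 = 0
= 1001110001111100 (40060 decimal)


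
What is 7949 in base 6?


Divide by 6 repeatedly:
7949 ÷ 6 = 1324 remainder 5
1324 ÷ 6 = 220 remainder 4
220 ÷ 6 = 36 remainder 4
36 ÷ 6 = 6 remainder 0
6 ÷ 6 = 1 remainder 0
1 ÷ 6 = 0 remainder 1
Reading remainders bottom-up:
= 100445


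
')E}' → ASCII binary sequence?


String: ')E}'  (3 characters)
Per-character ASCII lookup:
  ')': special character: ')' = 41 → 101001
  'E': uppercase starts at 65: 'E' = 65 + 4 = 69 → 1000101
  '}': special character: '}' = 125 → 1111101
= 101001 1000101 1111101


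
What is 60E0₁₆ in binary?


Each hex digit → 4 binary bits:
  6 = 0110
  0 = 0000
  E = 1110
  0 = 0000
Concatenate: 0110 0000 1110 0000
= 0110000011100000


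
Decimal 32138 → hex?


Divide by 16 repeatedly:
32138 ÷ 16 = 2008 remainder 10 (A)
2008 ÷ 16 = 125 remainder 8 (8)
125 ÷ 16 = 7 remainder 13 (D)
7 ÷ 16 = 0 remainder 7 (7)
Reading remainders bottom-up:
= 0x7D8A


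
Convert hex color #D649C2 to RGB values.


Hex: #D649C2
R = D6₁₆ = 214
G = 49₁₆ = 73
B = C2₁₆ = 194
= RGB(214, 73, 194)


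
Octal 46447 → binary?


Each octal digit → 3 binary bits:
  4 = 100
  6 = 110
  4 = 100
  4 = 100
  7 = 111
Concatenate: 100 110 100 100 111
= 100110100100111


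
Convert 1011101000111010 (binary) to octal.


Group into 3-bit groups: 001011101000111010
  001 = 1
  011 = 3
  101 = 5
  000 = 0
  111 = 7
  010 = 2
= 0o135072


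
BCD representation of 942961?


Each digit → 4-bit binary:
  9 → 1001
  4 → 0100
  2 → 0010
  9 → 1001
  6 → 0110
  1 → 0001
= 1001 0100 0010 1001 0110 0001


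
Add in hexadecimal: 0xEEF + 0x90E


Align and add column by column (LSB to MSB, each column mod 16 with carry):
  0EEF
+ 090E
  ----
  col 0: F(15) + E(14) + 0 (carry in) = 29 → D(13), carry out 1
  col 1: E(14) + 0(0) + 1 (carry in) = 15 → F(15), carry out 0
  col 2: E(14) + 9(9) + 0 (carry in) = 23 → 7(7), carry out 1
  col 3: 0(0) + 0(0) + 1 (carry in) = 1 → 1(1), carry out 0
Reading digits MSB→LSB: 17FD
Strip leading zeros: 17FD
= 0x17FD


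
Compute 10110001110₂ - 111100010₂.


Align and subtract column by column (LSB to MSB, borrowing when needed):
  10110001110
- 00111100010
  -----------
  col 0: (0 - 0 borrow-in) - 0 → 0 - 0 = 0, borrow out 0
  col 1: (1 - 0 borrow-in) - 1 → 1 - 1 = 0, borrow out 0
  col 2: (1 - 0 borrow-in) - 0 → 1 - 0 = 1, borrow out 0
  col 3: (1 - 0 borrow-in) - 0 → 1 - 0 = 1, borrow out 0
  col 4: (0 - 0 borrow-in) - 0 → 0 - 0 = 0, borrow out 0
  col 5: (0 - 0 borrow-in) - 1 → borrow from next column: (0+2) - 1 = 1, borrow out 1
  col 6: (0 - 1 borrow-in) - 1 → borrow from next column: (-1+2) - 1 = 0, borrow out 1
  col 7: (1 - 1 borrow-in) - 1 → borrow from next column: (0+2) - 1 = 1, borrow out 1
  col 8: (1 - 1 borrow-in) - 1 → borrow from next column: (0+2) - 1 = 1, borrow out 1
  col 9: (0 - 1 borrow-in) - 0 → borrow from next column: (-1+2) - 0 = 1, borrow out 1
  col 10: (1 - 1 borrow-in) - 0 → 0 - 0 = 0, borrow out 0
Reading bits MSB→LSB: 01110101100
Strip leading zeros: 1110101100
= 1110101100


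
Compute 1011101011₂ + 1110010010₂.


Align and add column by column (LSB to MSB, carry propagating):
  01011101011
+ 01110010010
  -----------
  col 0: 1 + 0 + 0 (carry in) = 1 → bit 1, carry out 0
  col 1: 1 + 1 + 0 (carry in) = 2 → bit 0, carry out 1
  col 2: 0 + 0 + 1 (carry in) = 1 → bit 1, carry out 0
  col 3: 1 + 0 + 0 (carry in) = 1 → bit 1, carry out 0
  col 4: 0 + 1 + 0 (carry in) = 1 → bit 1, carry out 0
  col 5: 1 + 0 + 0 (carry in) = 1 → bit 1, carry out 0
  col 6: 1 + 0 + 0 (carry in) = 1 → bit 1, carry out 0
  col 7: 1 + 1 + 0 (carry in) = 2 → bit 0, carry out 1
  col 8: 0 + 1 + 1 (carry in) = 2 → bit 0, carry out 1
  col 9: 1 + 1 + 1 (carry in) = 3 → bit 1, carry out 1
  col 10: 0 + 0 + 1 (carry in) = 1 → bit 1, carry out 0
Reading bits MSB→LSB: 11001111101
Strip leading zeros: 11001111101
= 11001111101


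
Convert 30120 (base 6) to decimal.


Positional values (base 6):
  0 × 6^0 = 0 × 1 = 0
  2 × 6^1 = 2 × 6 = 12
  1 × 6^2 = 1 × 36 = 36
  0 × 6^3 = 0 × 216 = 0
  3 × 6^4 = 3 × 1296 = 3888
Sum = 0 + 12 + 36 + 0 + 3888
= 3936


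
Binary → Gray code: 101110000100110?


Binary: 101110000100110
Gray code: G = B XOR (B >> 1)
B >> 1 = 010111000010011
101110000100110 XOR 010111000010011:
  1 XOR 0 = 1
  0 XOR 1 = 1
  1 XOR 0 = 1
  1 XOR 1 = 0
  1 XOR 1 = 0
  0 XOR 1 = 1
  0 XOR 0 = 0
  0 XOR 0 = 0
  0 XOR 0 = 0
  1 XOR 0 = 1
  0 XOR 1 = 1
  0 XOR 0 = 0
  1 XOR 0 = 1
  1 XOR 1 = 0
  0 XOR 1 = 1
= 111001000110101


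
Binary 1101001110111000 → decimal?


Positional values:
Bit 3: 1 × 2^3 = 8
Bit 4: 1 × 2^4 = 16
Bit 5: 1 × 2^5 = 32
Bit 7: 1 × 2^7 = 128
Bit 8: 1 × 2^8 = 256
Bit 9: 1 × 2^9 = 512
Bit 12: 1 × 2^12 = 4096
Bit 14: 1 × 2^14 = 16384
Bit 15: 1 × 2^15 = 32768
Sum = 8 + 16 + 32 + 128 + 256 + 512 + 4096 + 16384 + 32768
= 54200


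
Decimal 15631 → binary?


Divide by 2 repeatedly:
15631 ÷ 2 = 7815 remainder 1
7815 ÷ 2 = 3907 remainder 1
3907 ÷ 2 = 1953 remainder 1
1953 ÷ 2 = 976 remainder 1
976 ÷ 2 = 488 remainder 0
488 ÷ 2 = 244 remainder 0
244 ÷ 2 = 122 remainder 0
122 ÷ 2 = 61 remainder 0
61 ÷ 2 = 30 remainder 1
30 ÷ 2 = 15 remainder 0
15 ÷ 2 = 7 remainder 1
7 ÷ 2 = 3 remainder 1
3 ÷ 2 = 1 remainder 1
1 ÷ 2 = 0 remainder 1
Reading remainders bottom-up:
= 11110100001111


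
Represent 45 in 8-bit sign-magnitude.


Sign bit: 0 (positive)
Magnitude: 45 = 0101101
= 00101101


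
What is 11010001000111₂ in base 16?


Group into 4-bit nibbles: 0011010001000111
  0011 = 3
  0100 = 4
  0100 = 4
  0111 = 7
= 0x3447


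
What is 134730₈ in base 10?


Positional values:
Position 0: 0 × 8^0 = 0
Position 1: 3 × 8^1 = 24
Position 2: 7 × 8^2 = 448
Position 3: 4 × 8^3 = 2048
Position 4: 3 × 8^4 = 12288
Position 5: 1 × 8^5 = 32768
Sum = 0 + 24 + 448 + 2048 + 12288 + 32768
= 47576


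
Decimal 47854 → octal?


Divide by 8 repeatedly:
47854 ÷ 8 = 5981 remainder 6
5981 ÷ 8 = 747 remainder 5
747 ÷ 8 = 93 remainder 3
93 ÷ 8 = 11 remainder 5
11 ÷ 8 = 1 remainder 3
1 ÷ 8 = 0 remainder 1
Reading remainders bottom-up:
= 0o135356


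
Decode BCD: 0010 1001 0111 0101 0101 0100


Each 4-bit group → digit:
  0010 → 2
  1001 → 9
  0111 → 7
  0101 → 5
  0101 → 5
  0100 → 4
= 297554


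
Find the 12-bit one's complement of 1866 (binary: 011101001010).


Original: 011101001010
Invert all bits:
  bit 0: 0 → 1
  bit 1: 1 → 0
  bit 2: 1 → 0
  bit 3: 1 → 0
  bit 4: 0 → 1
  bit 5: 1 → 0
  bit 6: 0 → 1
  bit 7: 0 → 1
  bit 8: 1 → 0
  bit 9: 0 → 1
  bit 10: 1 → 0
  bit 11: 0 → 1
= 100010110101


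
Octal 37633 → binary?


Each octal digit → 3 binary bits:
  3 = 011
  7 = 111
  6 = 110
  3 = 011
  3 = 011
Concatenate: 011 111 110 011 011
= 011111110011011


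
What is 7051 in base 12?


Divide by 12 repeatedly:
7051 ÷ 12 = 587 remainder 7
587 ÷ 12 = 48 remainder 11
48 ÷ 12 = 4 remainder 0
4 ÷ 12 = 0 remainder 4
Reading remainders bottom-up:
= 40B7


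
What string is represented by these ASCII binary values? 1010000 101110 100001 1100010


Codes (binary): 1010000 101110 100001 1100010
Per-code ASCII lookup:
  1010000 = 80  (range 65-90: uppercase, 80 - 65 = 15) → 'P'
  101110 = 46  (special character) → '.'
  100001 = 33  (special character) → '!'
  1100010 = 98  (range 97-122: lowercase, 98 - 97 = 1) → 'b'
= 'P.!b'


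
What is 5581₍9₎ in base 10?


Positional values (base 9):
  1 × 9^0 = 1 × 1 = 1
  8 × 9^1 = 8 × 9 = 72
  5 × 9^2 = 5 × 81 = 405
  5 × 9^3 = 5 × 729 = 3645
Sum = 1 + 72 + 405 + 3645
= 4123


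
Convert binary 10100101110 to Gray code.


Binary: 10100101110
Gray code: G = B XOR (B >> 1)
B >> 1 = 01010010111
10100101110 XOR 01010010111:
  1 XOR 0 = 1
  0 XOR 1 = 1
  1 XOR 0 = 1
  0 XOR 1 = 1
  0 XOR 0 = 0
  1 XOR 0 = 1
  0 XOR 1 = 1
  1 XOR 0 = 1
  1 XOR 1 = 0
  1 XOR 1 = 0
  0 XOR 1 = 1
= 11110111001


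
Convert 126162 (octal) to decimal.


Positional values:
Position 0: 2 × 8^0 = 2
Position 1: 6 × 8^1 = 48
Position 2: 1 × 8^2 = 64
Position 3: 6 × 8^3 = 3072
Position 4: 2 × 8^4 = 8192
Position 5: 1 × 8^5 = 32768
Sum = 2 + 48 + 64 + 3072 + 8192 + 32768
= 44146


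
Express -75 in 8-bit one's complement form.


Original: 01001011
Invert all bits:
  bit 0: 0 → 1
  bit 1: 1 → 0
  bit 2: 0 → 1
  bit 3: 0 → 1
  bit 4: 1 → 0
  bit 5: 0 → 1
  bit 6: 1 → 0
  bit 7: 1 → 0
= 10110100


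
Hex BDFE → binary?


Each hex digit → 4 binary bits:
  B = 1011
  D = 1101
  F = 1111
  E = 1110
Concatenate: 1011 1101 1111 1110
= 1011110111111110


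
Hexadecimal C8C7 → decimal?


Positional values:
Position 0: 7 × 16^0 = 7 × 1 = 7
Position 1: C × 16^1 = 12 × 16 = 192
Position 2: 8 × 16^2 = 8 × 256 = 2048
Position 3: C × 16^3 = 12 × 4096 = 49152
Sum = 7 + 192 + 2048 + 49152
= 51399


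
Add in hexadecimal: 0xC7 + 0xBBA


Align and add column by column (LSB to MSB, each column mod 16 with carry):
  00C7
+ 0BBA
  ----
  col 0: 7(7) + A(10) + 0 (carry in) = 17 → 1(1), carry out 1
  col 1: C(12) + B(11) + 1 (carry in) = 24 → 8(8), carry out 1
  col 2: 0(0) + B(11) + 1 (carry in) = 12 → C(12), carry out 0
  col 3: 0(0) + 0(0) + 0 (carry in) = 0 → 0(0), carry out 0
Reading digits MSB→LSB: 0C81
Strip leading zeros: C81
= 0xC81


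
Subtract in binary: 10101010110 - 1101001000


Align and subtract column by column (LSB to MSB, borrowing when needed):
  10101010110
- 01101001000
  -----------
  col 0: (0 - 0 borrow-in) - 0 → 0 - 0 = 0, borrow out 0
  col 1: (1 - 0 borrow-in) - 0 → 1 - 0 = 1, borrow out 0
  col 2: (1 - 0 borrow-in) - 0 → 1 - 0 = 1, borrow out 0
  col 3: (0 - 0 borrow-in) - 1 → borrow from next column: (0+2) - 1 = 1, borrow out 1
  col 4: (1 - 1 borrow-in) - 0 → 0 - 0 = 0, borrow out 0
  col 5: (0 - 0 borrow-in) - 0 → 0 - 0 = 0, borrow out 0
  col 6: (1 - 0 borrow-in) - 1 → 1 - 1 = 0, borrow out 0
  col 7: (0 - 0 borrow-in) - 0 → 0 - 0 = 0, borrow out 0
  col 8: (1 - 0 borrow-in) - 1 → 1 - 1 = 0, borrow out 0
  col 9: (0 - 0 borrow-in) - 1 → borrow from next column: (0+2) - 1 = 1, borrow out 1
  col 10: (1 - 1 borrow-in) - 0 → 0 - 0 = 0, borrow out 0
Reading bits MSB→LSB: 01000001110
Strip leading zeros: 1000001110
= 1000001110


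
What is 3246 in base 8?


Divide by 8 repeatedly:
3246 ÷ 8 = 405 remainder 6
405 ÷ 8 = 50 remainder 5
50 ÷ 8 = 6 remainder 2
6 ÷ 8 = 0 remainder 6
Reading remainders bottom-up:
= 0o6256


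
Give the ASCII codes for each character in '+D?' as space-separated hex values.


String: '+D?'  (3 characters)
Per-character ASCII lookup:
  '+': special character: '+' = 43 → 0x2B
  'D': uppercase starts at 65: 'D' = 65 + 3 = 68 → 0x44
  '?': special character: '?' = 63 → 0x3F
= 0x2B 0x44 0x3F


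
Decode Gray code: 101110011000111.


Gray code: 101110011000111
MSB stays the same: 1
Each subsequent bit = prev_binary XOR current_gray:
  B[1] = 1 XOR 0 = 1
  B[2] = 1 XOR 1 = 0
  B[3] = 0 XOR 1 = 1
  B[4] = 1 XOR 1 = 0
  B[5] = 0 XOR 0 = 0
  B[6] = 0 XOR 0 = 0
  B[7] = 0 XOR 1 = 1
  B[8] = 1 XOR 1 = 0
  B[9] = 0 XOR 0 = 0
  B[10] = 0 XOR 0 = 0
  B[11] = 0 XOR 0 = 0
  B[12] = 0 XOR 1 = 1
  B[13] = 1 XOR 1 = 0
  B[14] = 0 XOR 1 = 1
= 110100010000101 (26757 decimal)


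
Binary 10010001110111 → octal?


Group into 3-bit groups: 010010001110111
  010 = 2
  010 = 2
  001 = 1
  110 = 6
  111 = 7
= 0o22167


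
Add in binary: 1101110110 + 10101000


Align and add column by column (LSB to MSB, carry propagating):
  01101110110
+ 00010101000
  -----------
  col 0: 0 + 0 + 0 (carry in) = 0 → bit 0, carry out 0
  col 1: 1 + 0 + 0 (carry in) = 1 → bit 1, carry out 0
  col 2: 1 + 0 + 0 (carry in) = 1 → bit 1, carry out 0
  col 3: 0 + 1 + 0 (carry in) = 1 → bit 1, carry out 0
  col 4: 1 + 0 + 0 (carry in) = 1 → bit 1, carry out 0
  col 5: 1 + 1 + 0 (carry in) = 2 → bit 0, carry out 1
  col 6: 1 + 0 + 1 (carry in) = 2 → bit 0, carry out 1
  col 7: 0 + 1 + 1 (carry in) = 2 → bit 0, carry out 1
  col 8: 1 + 0 + 1 (carry in) = 2 → bit 0, carry out 1
  col 9: 1 + 0 + 1 (carry in) = 2 → bit 0, carry out 1
  col 10: 0 + 0 + 1 (carry in) = 1 → bit 1, carry out 0
Reading bits MSB→LSB: 10000011110
Strip leading zeros: 10000011110
= 10000011110


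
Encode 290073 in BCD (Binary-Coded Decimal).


Each digit → 4-bit binary:
  2 → 0010
  9 → 1001
  0 → 0000
  0 → 0000
  7 → 0111
  3 → 0011
= 0010 1001 0000 0000 0111 0011


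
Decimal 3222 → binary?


Divide by 2 repeatedly:
3222 ÷ 2 = 1611 remainder 0
1611 ÷ 2 = 805 remainder 1
805 ÷ 2 = 402 remainder 1
402 ÷ 2 = 201 remainder 0
201 ÷ 2 = 100 remainder 1
100 ÷ 2 = 50 remainder 0
50 ÷ 2 = 25 remainder 0
25 ÷ 2 = 12 remainder 1
12 ÷ 2 = 6 remainder 0
6 ÷ 2 = 3 remainder 0
3 ÷ 2 = 1 remainder 1
1 ÷ 2 = 0 remainder 1
Reading remainders bottom-up:
= 110010010110


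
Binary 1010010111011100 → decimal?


Positional values:
Bit 2: 1 × 2^2 = 4
Bit 3: 1 × 2^3 = 8
Bit 4: 1 × 2^4 = 16
Bit 6: 1 × 2^6 = 64
Bit 7: 1 × 2^7 = 128
Bit 8: 1 × 2^8 = 256
Bit 10: 1 × 2^10 = 1024
Bit 13: 1 × 2^13 = 8192
Bit 15: 1 × 2^15 = 32768
Sum = 4 + 8 + 16 + 64 + 128 + 256 + 1024 + 8192 + 32768
= 42460


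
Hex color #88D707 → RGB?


Hex: #88D707
R = 88₁₆ = 136
G = D7₁₆ = 215
B = 07₁₆ = 7
= RGB(136, 215, 7)


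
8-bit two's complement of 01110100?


Original: 01110100
Step 1 - Invert all bits: 10001011
Step 2 - Add 1: 10001011 + 1
= 10001100 (represents -116)


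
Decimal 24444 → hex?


Divide by 16 repeatedly:
24444 ÷ 16 = 1527 remainder 12 (C)
1527 ÷ 16 = 95 remainder 7 (7)
95 ÷ 16 = 5 remainder 15 (F)
5 ÷ 16 = 0 remainder 5 (5)
Reading remainders bottom-up:
= 0x5F7C


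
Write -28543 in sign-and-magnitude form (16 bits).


Sign bit: 1 (negative)
Magnitude: 28543 = 110111101111111
= 1110111101111111


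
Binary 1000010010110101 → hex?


Group into 4-bit nibbles: 1000010010110101
  1000 = 8
  0100 = 4
  1011 = B
  0101 = 5
= 0x84B5


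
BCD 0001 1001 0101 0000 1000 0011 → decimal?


Each 4-bit group → digit:
  0001 → 1
  1001 → 9
  0101 → 5
  0000 → 0
  1000 → 8
  0011 → 3
= 195083


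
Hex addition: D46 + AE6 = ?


Align and add column by column (LSB to MSB, each column mod 16 with carry):
  0D46
+ 0AE6
  ----
  col 0: 6(6) + 6(6) + 0 (carry in) = 12 → C(12), carry out 0
  col 1: 4(4) + E(14) + 0 (carry in) = 18 → 2(2), carry out 1
  col 2: D(13) + A(10) + 1 (carry in) = 24 → 8(8), carry out 1
  col 3: 0(0) + 0(0) + 1 (carry in) = 1 → 1(1), carry out 0
Reading digits MSB→LSB: 182C
Strip leading zeros: 182C
= 0x182C


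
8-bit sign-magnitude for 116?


Sign bit: 0 (positive)
Magnitude: 116 = 1110100
= 01110100


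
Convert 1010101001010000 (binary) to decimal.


Positional values:
Bit 4: 1 × 2^4 = 16
Bit 6: 1 × 2^6 = 64
Bit 9: 1 × 2^9 = 512
Bit 11: 1 × 2^11 = 2048
Bit 13: 1 × 2^13 = 8192
Bit 15: 1 × 2^15 = 32768
Sum = 16 + 64 + 512 + 2048 + 8192 + 32768
= 43600


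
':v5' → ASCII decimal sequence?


String: ':v5'  (3 characters)
Per-character ASCII lookup:
  ':': special character: ':' = 58
  'v': lowercase starts at 97: 'v' = 97 + 21 = 118
  '5': digits start at 48: '5' = 48 + 5 = 53
= 58 118 53


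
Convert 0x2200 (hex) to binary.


Each hex digit → 4 binary bits:
  2 = 0010
  2 = 0010
  0 = 0000
  0 = 0000
Concatenate: 0010 0010 0000 0000
= 0010001000000000


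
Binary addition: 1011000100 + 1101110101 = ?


Align and add column by column (LSB to MSB, carry propagating):
  01011000100
+ 01101110101
  -----------
  col 0: 0 + 1 + 0 (carry in) = 1 → bit 1, carry out 0
  col 1: 0 + 0 + 0 (carry in) = 0 → bit 0, carry out 0
  col 2: 1 + 1 + 0 (carry in) = 2 → bit 0, carry out 1
  col 3: 0 + 0 + 1 (carry in) = 1 → bit 1, carry out 0
  col 4: 0 + 1 + 0 (carry in) = 1 → bit 1, carry out 0
  col 5: 0 + 1 + 0 (carry in) = 1 → bit 1, carry out 0
  col 6: 1 + 1 + 0 (carry in) = 2 → bit 0, carry out 1
  col 7: 1 + 0 + 1 (carry in) = 2 → bit 0, carry out 1
  col 8: 0 + 1 + 1 (carry in) = 2 → bit 0, carry out 1
  col 9: 1 + 1 + 1 (carry in) = 3 → bit 1, carry out 1
  col 10: 0 + 0 + 1 (carry in) = 1 → bit 1, carry out 0
Reading bits MSB→LSB: 11000111001
Strip leading zeros: 11000111001
= 11000111001


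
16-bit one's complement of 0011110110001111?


Original: 0011110110001111
Invert all bits:
  bit 0: 0 → 1
  bit 1: 0 → 1
  bit 2: 1 → 0
  bit 3: 1 → 0
  bit 4: 1 → 0
  bit 5: 1 → 0
  bit 6: 0 → 1
  bit 7: 1 → 0
  bit 8: 1 → 0
  bit 9: 0 → 1
  bit 10: 0 → 1
  bit 11: 0 → 1
  bit 12: 1 → 0
  bit 13: 1 → 0
  bit 14: 1 → 0
  bit 15: 1 → 0
= 1100001001110000


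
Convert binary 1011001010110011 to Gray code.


Binary: 1011001010110011
Gray code: G = B XOR (B >> 1)
B >> 1 = 0101100101011001
1011001010110011 XOR 0101100101011001:
  1 XOR 0 = 1
  0 XOR 1 = 1
  1 XOR 0 = 1
  1 XOR 1 = 0
  0 XOR 1 = 1
  0 XOR 0 = 0
  1 XOR 0 = 1
  0 XOR 1 = 1
  1 XOR 0 = 1
  0 XOR 1 = 1
  1 XOR 0 = 1
  1 XOR 1 = 0
  0 XOR 1 = 1
  0 XOR 0 = 0
  1 XOR 0 = 1
  1 XOR 1 = 0
= 1110101111101010


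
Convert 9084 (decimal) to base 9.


Divide by 9 repeatedly:
9084 ÷ 9 = 1009 remainder 3
1009 ÷ 9 = 112 remainder 1
112 ÷ 9 = 12 remainder 4
12 ÷ 9 = 1 remainder 3
1 ÷ 9 = 0 remainder 1
Reading remainders bottom-up:
= 13413


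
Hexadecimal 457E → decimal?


Positional values:
Position 0: E × 16^0 = 14 × 1 = 14
Position 1: 7 × 16^1 = 7 × 16 = 112
Position 2: 5 × 16^2 = 5 × 256 = 1280
Position 3: 4 × 16^3 = 4 × 4096 = 16384
Sum = 14 + 112 + 1280 + 16384
= 17790


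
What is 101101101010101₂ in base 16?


Group into 4-bit nibbles: 0101101101010101
  0101 = 5
  1011 = B
  0101 = 5
  0101 = 5
= 0x5B55


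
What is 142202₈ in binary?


Each octal digit → 3 binary bits:
  1 = 001
  4 = 100
  2 = 010
  2 = 010
  0 = 000
  2 = 010
Concatenate: 001 100 010 010 000 010
= 001100010010000010


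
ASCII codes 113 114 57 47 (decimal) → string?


Codes (decimal): 113 114 57 47
Per-code ASCII lookup:
  113  (range 97-122: lowercase, 113 - 97 = 16) → 'q'
  114  (range 97-122: lowercase, 114 - 97 = 17) → 'r'
  57  (range 48-57: digits, 57 - 48 = 9) → '9'
  47  (special character) → '/'
= 'qr9/'


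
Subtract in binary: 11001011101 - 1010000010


Align and subtract column by column (LSB to MSB, borrowing when needed):
  11001011101
- 01010000010
  -----------
  col 0: (1 - 0 borrow-in) - 0 → 1 - 0 = 1, borrow out 0
  col 1: (0 - 0 borrow-in) - 1 → borrow from next column: (0+2) - 1 = 1, borrow out 1
  col 2: (1 - 1 borrow-in) - 0 → 0 - 0 = 0, borrow out 0
  col 3: (1 - 0 borrow-in) - 0 → 1 - 0 = 1, borrow out 0
  col 4: (1 - 0 borrow-in) - 0 → 1 - 0 = 1, borrow out 0
  col 5: (0 - 0 borrow-in) - 0 → 0 - 0 = 0, borrow out 0
  col 6: (1 - 0 borrow-in) - 0 → 1 - 0 = 1, borrow out 0
  col 7: (0 - 0 borrow-in) - 1 → borrow from next column: (0+2) - 1 = 1, borrow out 1
  col 8: (0 - 1 borrow-in) - 0 → borrow from next column: (-1+2) - 0 = 1, borrow out 1
  col 9: (1 - 1 borrow-in) - 1 → borrow from next column: (0+2) - 1 = 1, borrow out 1
  col 10: (1 - 1 borrow-in) - 0 → 0 - 0 = 0, borrow out 0
Reading bits MSB→LSB: 01111011011
Strip leading zeros: 1111011011
= 1111011011


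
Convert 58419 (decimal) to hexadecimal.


Divide by 16 repeatedly:
58419 ÷ 16 = 3651 remainder 3 (3)
3651 ÷ 16 = 228 remainder 3 (3)
228 ÷ 16 = 14 remainder 4 (4)
14 ÷ 16 = 0 remainder 14 (E)
Reading remainders bottom-up:
= 0xE433


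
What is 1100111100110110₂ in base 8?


Group into 3-bit groups: 001100111100110110
  001 = 1
  100 = 4
  111 = 7
  100 = 4
  110 = 6
  110 = 6
= 0o147466


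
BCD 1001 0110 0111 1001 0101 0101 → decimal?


Each 4-bit group → digit:
  1001 → 9
  0110 → 6
  0111 → 7
  1001 → 9
  0101 → 5
  0101 → 5
= 967955


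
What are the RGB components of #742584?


Hex: #742584
R = 74₁₆ = 116
G = 25₁₆ = 37
B = 84₁₆ = 132
= RGB(116, 37, 132)


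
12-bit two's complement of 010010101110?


Original: 010010101110
Step 1 - Invert all bits: 101101010001
Step 2 - Add 1: 101101010001 + 1
= 101101010010 (represents -1198)


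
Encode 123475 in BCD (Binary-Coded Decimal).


Each digit → 4-bit binary:
  1 → 0001
  2 → 0010
  3 → 0011
  4 → 0100
  7 → 0111
  5 → 0101
= 0001 0010 0011 0100 0111 0101


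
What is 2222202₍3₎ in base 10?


Positional values (base 3):
  2 × 3^0 = 2 × 1 = 2
  0 × 3^1 = 0 × 3 = 0
  2 × 3^2 = 2 × 9 = 18
  2 × 3^3 = 2 × 27 = 54
  2 × 3^4 = 2 × 81 = 162
  2 × 3^5 = 2 × 243 = 486
  2 × 3^6 = 2 × 729 = 1458
Sum = 2 + 0 + 18 + 54 + 162 + 486 + 1458
= 2180


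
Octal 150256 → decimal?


Positional values:
Position 0: 6 × 8^0 = 6
Position 1: 5 × 8^1 = 40
Position 2: 2 × 8^2 = 128
Position 3: 0 × 8^3 = 0
Position 4: 5 × 8^4 = 20480
Position 5: 1 × 8^5 = 32768
Sum = 6 + 40 + 128 + 0 + 20480 + 32768
= 53422


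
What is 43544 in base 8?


Divide by 8 repeatedly:
43544 ÷ 8 = 5443 remainder 0
5443 ÷ 8 = 680 remainder 3
680 ÷ 8 = 85 remainder 0
85 ÷ 8 = 10 remainder 5
10 ÷ 8 = 1 remainder 2
1 ÷ 8 = 0 remainder 1
Reading remainders bottom-up:
= 0o125030


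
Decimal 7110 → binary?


Divide by 2 repeatedly:
7110 ÷ 2 = 3555 remainder 0
3555 ÷ 2 = 1777 remainder 1
1777 ÷ 2 = 888 remainder 1
888 ÷ 2 = 444 remainder 0
444 ÷ 2 = 222 remainder 0
222 ÷ 2 = 111 remainder 0
111 ÷ 2 = 55 remainder 1
55 ÷ 2 = 27 remainder 1
27 ÷ 2 = 13 remainder 1
13 ÷ 2 = 6 remainder 1
6 ÷ 2 = 3 remainder 0
3 ÷ 2 = 1 remainder 1
1 ÷ 2 = 0 remainder 1
Reading remainders bottom-up:
= 1101111000110


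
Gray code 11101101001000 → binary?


Gray code: 11101101001000
MSB stays the same: 1
Each subsequent bit = prev_binary XOR current_gray:
  B[1] = 1 XOR 1 = 0
  B[2] = 0 XOR 1 = 1
  B[3] = 1 XOR 0 = 1
  B[4] = 1 XOR 1 = 0
  B[5] = 0 XOR 1 = 1
  B[6] = 1 XOR 0 = 1
  B[7] = 1 XOR 1 = 0
  B[8] = 0 XOR 0 = 0
  B[9] = 0 XOR 0 = 0
  B[10] = 0 XOR 1 = 1
  B[11] = 1 XOR 0 = 1
  B[12] = 1 XOR 0 = 1
  B[13] = 1 XOR 0 = 1
= 10110110001111 (11663 decimal)


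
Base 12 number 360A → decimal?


Positional values (base 12):
  A × 12^0 = 10 × 1 = 10
  0 × 12^1 = 0 × 12 = 0
  6 × 12^2 = 6 × 144 = 864
  3 × 12^3 = 3 × 1728 = 5184
Sum = 10 + 0 + 864 + 5184
= 6058


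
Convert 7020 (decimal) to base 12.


Divide by 12 repeatedly:
7020 ÷ 12 = 585 remainder 0
585 ÷ 12 = 48 remainder 9
48 ÷ 12 = 4 remainder 0
4 ÷ 12 = 0 remainder 4
Reading remainders bottom-up:
= 4090


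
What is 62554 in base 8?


Divide by 8 repeatedly:
62554 ÷ 8 = 7819 remainder 2
7819 ÷ 8 = 977 remainder 3
977 ÷ 8 = 122 remainder 1
122 ÷ 8 = 15 remainder 2
15 ÷ 8 = 1 remainder 7
1 ÷ 8 = 0 remainder 1
Reading remainders bottom-up:
= 0o172132


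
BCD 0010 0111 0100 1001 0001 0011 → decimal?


Each 4-bit group → digit:
  0010 → 2
  0111 → 7
  0100 → 4
  1001 → 9
  0001 → 1
  0011 → 3
= 274913


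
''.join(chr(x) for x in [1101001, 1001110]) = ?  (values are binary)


Codes (binary): 1101001 1001110
Per-code ASCII lookup:
  1101001 = 105  (range 97-122: lowercase, 105 - 97 = 8) → 'i'
  1001110 = 78  (range 65-90: uppercase, 78 - 65 = 13) → 'N'
= 'iN'


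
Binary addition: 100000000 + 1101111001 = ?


Align and add column by column (LSB to MSB, carry propagating):
  00100000000
+ 01101111001
  -----------
  col 0: 0 + 1 + 0 (carry in) = 1 → bit 1, carry out 0
  col 1: 0 + 0 + 0 (carry in) = 0 → bit 0, carry out 0
  col 2: 0 + 0 + 0 (carry in) = 0 → bit 0, carry out 0
  col 3: 0 + 1 + 0 (carry in) = 1 → bit 1, carry out 0
  col 4: 0 + 1 + 0 (carry in) = 1 → bit 1, carry out 0
  col 5: 0 + 1 + 0 (carry in) = 1 → bit 1, carry out 0
  col 6: 0 + 1 + 0 (carry in) = 1 → bit 1, carry out 0
  col 7: 0 + 0 + 0 (carry in) = 0 → bit 0, carry out 0
  col 8: 1 + 1 + 0 (carry in) = 2 → bit 0, carry out 1
  col 9: 0 + 1 + 1 (carry in) = 2 → bit 0, carry out 1
  col 10: 0 + 0 + 1 (carry in) = 1 → bit 1, carry out 0
Reading bits MSB→LSB: 10001111001
Strip leading zeros: 10001111001
= 10001111001


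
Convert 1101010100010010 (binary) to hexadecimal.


Group into 4-bit nibbles: 1101010100010010
  1101 = D
  0101 = 5
  0001 = 1
  0010 = 2
= 0xD512


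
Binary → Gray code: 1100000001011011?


Binary: 1100000001011011
Gray code: G = B XOR (B >> 1)
B >> 1 = 0110000000101101
1100000001011011 XOR 0110000000101101:
  1 XOR 0 = 1
  1 XOR 1 = 0
  0 XOR 1 = 1
  0 XOR 0 = 0
  0 XOR 0 = 0
  0 XOR 0 = 0
  0 XOR 0 = 0
  0 XOR 0 = 0
  0 XOR 0 = 0
  1 XOR 0 = 1
  0 XOR 1 = 1
  1 XOR 0 = 1
  1 XOR 1 = 0
  0 XOR 1 = 1
  1 XOR 0 = 1
  1 XOR 1 = 0
= 1010000001110110


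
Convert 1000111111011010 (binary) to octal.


Group into 3-bit groups: 001000111111011010
  001 = 1
  000 = 0
  111 = 7
  111 = 7
  011 = 3
  010 = 2
= 0o107732


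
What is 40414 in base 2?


Divide by 2 repeatedly:
40414 ÷ 2 = 20207 remainder 0
20207 ÷ 2 = 10103 remainder 1
10103 ÷ 2 = 5051 remainder 1
5051 ÷ 2 = 2525 remainder 1
2525 ÷ 2 = 1262 remainder 1
1262 ÷ 2 = 631 remainder 0
631 ÷ 2 = 315 remainder 1
315 ÷ 2 = 157 remainder 1
157 ÷ 2 = 78 remainder 1
78 ÷ 2 = 39 remainder 0
39 ÷ 2 = 19 remainder 1
19 ÷ 2 = 9 remainder 1
9 ÷ 2 = 4 remainder 1
4 ÷ 2 = 2 remainder 0
2 ÷ 2 = 1 remainder 0
1 ÷ 2 = 0 remainder 1
Reading remainders bottom-up:
= 1001110111011110


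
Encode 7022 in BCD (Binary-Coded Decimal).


Each digit → 4-bit binary:
  7 → 0111
  0 → 0000
  2 → 0010
  2 → 0010
= 0111 0000 0010 0010


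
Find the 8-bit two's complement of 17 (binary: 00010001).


Original: 00010001
Step 1 - Invert all bits: 11101110
Step 2 - Add 1: 11101110 + 1
= 11101111 (represents -17)


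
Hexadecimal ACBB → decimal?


Positional values:
Position 0: B × 16^0 = 11 × 1 = 11
Position 1: B × 16^1 = 11 × 16 = 176
Position 2: C × 16^2 = 12 × 256 = 3072
Position 3: A × 16^3 = 10 × 4096 = 40960
Sum = 11 + 176 + 3072 + 40960
= 44219


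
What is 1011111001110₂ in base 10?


Positional values:
Bit 1: 1 × 2^1 = 2
Bit 2: 1 × 2^2 = 4
Bit 3: 1 × 2^3 = 8
Bit 6: 1 × 2^6 = 64
Bit 7: 1 × 2^7 = 128
Bit 8: 1 × 2^8 = 256
Bit 9: 1 × 2^9 = 512
Bit 10: 1 × 2^10 = 1024
Bit 12: 1 × 2^12 = 4096
Sum = 2 + 4 + 8 + 64 + 128 + 256 + 512 + 1024 + 4096
= 6094


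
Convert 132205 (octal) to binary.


Each octal digit → 3 binary bits:
  1 = 001
  3 = 011
  2 = 010
  2 = 010
  0 = 000
  5 = 101
Concatenate: 001 011 010 010 000 101
= 001011010010000101


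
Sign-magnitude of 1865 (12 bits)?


Sign bit: 0 (positive)
Magnitude: 1865 = 11101001001
= 011101001001


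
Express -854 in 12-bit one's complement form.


Original: 001101010110
Invert all bits:
  bit 0: 0 → 1
  bit 1: 0 → 1
  bit 2: 1 → 0
  bit 3: 1 → 0
  bit 4: 0 → 1
  bit 5: 1 → 0
  bit 6: 0 → 1
  bit 7: 1 → 0
  bit 8: 0 → 1
  bit 9: 1 → 0
  bit 10: 1 → 0
  bit 11: 0 → 1
= 110010101001


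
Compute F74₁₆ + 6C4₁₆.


Align and add column by column (LSB to MSB, each column mod 16 with carry):
  0F74
+ 06C4
  ----
  col 0: 4(4) + 4(4) + 0 (carry in) = 8 → 8(8), carry out 0
  col 1: 7(7) + C(12) + 0 (carry in) = 19 → 3(3), carry out 1
  col 2: F(15) + 6(6) + 1 (carry in) = 22 → 6(6), carry out 1
  col 3: 0(0) + 0(0) + 1 (carry in) = 1 → 1(1), carry out 0
Reading digits MSB→LSB: 1638
Strip leading zeros: 1638
= 0x1638


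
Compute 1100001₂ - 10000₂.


Align and subtract column by column (LSB to MSB, borrowing when needed):
  1100001
- 0010000
  -------
  col 0: (1 - 0 borrow-in) - 0 → 1 - 0 = 1, borrow out 0
  col 1: (0 - 0 borrow-in) - 0 → 0 - 0 = 0, borrow out 0
  col 2: (0 - 0 borrow-in) - 0 → 0 - 0 = 0, borrow out 0
  col 3: (0 - 0 borrow-in) - 0 → 0 - 0 = 0, borrow out 0
  col 4: (0 - 0 borrow-in) - 1 → borrow from next column: (0+2) - 1 = 1, borrow out 1
  col 5: (1 - 1 borrow-in) - 0 → 0 - 0 = 0, borrow out 0
  col 6: (1 - 0 borrow-in) - 0 → 1 - 0 = 1, borrow out 0
Reading bits MSB→LSB: 1010001
Strip leading zeros: 1010001
= 1010001


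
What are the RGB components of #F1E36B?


Hex: #F1E36B
R = F1₁₆ = 241
G = E3₁₆ = 227
B = 6B₁₆ = 107
= RGB(241, 227, 107)


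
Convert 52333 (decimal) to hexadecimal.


Divide by 16 repeatedly:
52333 ÷ 16 = 3270 remainder 13 (D)
3270 ÷ 16 = 204 remainder 6 (6)
204 ÷ 16 = 12 remainder 12 (C)
12 ÷ 16 = 0 remainder 12 (C)
Reading remainders bottom-up:
= 0xCC6D


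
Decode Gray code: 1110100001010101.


Gray code: 1110100001010101
MSB stays the same: 1
Each subsequent bit = prev_binary XOR current_gray:
  B[1] = 1 XOR 1 = 0
  B[2] = 0 XOR 1 = 1
  B[3] = 1 XOR 0 = 1
  B[4] = 1 XOR 1 = 0
  B[5] = 0 XOR 0 = 0
  B[6] = 0 XOR 0 = 0
  B[7] = 0 XOR 0 = 0
  B[8] = 0 XOR 0 = 0
  B[9] = 0 XOR 1 = 1
  B[10] = 1 XOR 0 = 1
  B[11] = 1 XOR 1 = 0
  B[12] = 0 XOR 0 = 0
  B[13] = 0 XOR 1 = 1
  B[14] = 1 XOR 0 = 1
  B[15] = 1 XOR 1 = 0
= 1011000001100110 (45158 decimal)


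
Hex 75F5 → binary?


Each hex digit → 4 binary bits:
  7 = 0111
  5 = 0101
  F = 1111
  5 = 0101
Concatenate: 0111 0101 1111 0101
= 0111010111110101


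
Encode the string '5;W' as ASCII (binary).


String: '5;W'  (3 characters)
Per-character ASCII lookup:
  '5': digits start at 48: '5' = 48 + 5 = 53 → 110101
  ';': special character: ';' = 59 → 111011
  'W': uppercase starts at 65: 'W' = 65 + 22 = 87 → 1010111
= 110101 111011 1010111


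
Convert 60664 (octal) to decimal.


Positional values:
Position 0: 4 × 8^0 = 4
Position 1: 6 × 8^1 = 48
Position 2: 6 × 8^2 = 384
Position 3: 0 × 8^3 = 0
Position 4: 6 × 8^4 = 24576
Sum = 4 + 48 + 384 + 0 + 24576
= 25012


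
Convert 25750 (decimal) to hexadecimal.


Divide by 16 repeatedly:
25750 ÷ 16 = 1609 remainder 6 (6)
1609 ÷ 16 = 100 remainder 9 (9)
100 ÷ 16 = 6 remainder 4 (4)
6 ÷ 16 = 0 remainder 6 (6)
Reading remainders bottom-up:
= 0x6496


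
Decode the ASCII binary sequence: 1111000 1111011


Codes (binary): 1111000 1111011
Per-code ASCII lookup:
  1111000 = 120  (range 97-122: lowercase, 120 - 97 = 23) → 'x'
  1111011 = 123  (special character) → '{'
= 'x{'


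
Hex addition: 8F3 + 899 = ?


Align and add column by column (LSB to MSB, each column mod 16 with carry):
  08F3
+ 0899
  ----
  col 0: 3(3) + 9(9) + 0 (carry in) = 12 → C(12), carry out 0
  col 1: F(15) + 9(9) + 0 (carry in) = 24 → 8(8), carry out 1
  col 2: 8(8) + 8(8) + 1 (carry in) = 17 → 1(1), carry out 1
  col 3: 0(0) + 0(0) + 1 (carry in) = 1 → 1(1), carry out 0
Reading digits MSB→LSB: 118C
Strip leading zeros: 118C
= 0x118C


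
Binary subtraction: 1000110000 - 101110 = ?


Align and subtract column by column (LSB to MSB, borrowing when needed):
  1000110000
- 0000101110
  ----------
  col 0: (0 - 0 borrow-in) - 0 → 0 - 0 = 0, borrow out 0
  col 1: (0 - 0 borrow-in) - 1 → borrow from next column: (0+2) - 1 = 1, borrow out 1
  col 2: (0 - 1 borrow-in) - 1 → borrow from next column: (-1+2) - 1 = 0, borrow out 1
  col 3: (0 - 1 borrow-in) - 1 → borrow from next column: (-1+2) - 1 = 0, borrow out 1
  col 4: (1 - 1 borrow-in) - 0 → 0 - 0 = 0, borrow out 0
  col 5: (1 - 0 borrow-in) - 1 → 1 - 1 = 0, borrow out 0
  col 6: (0 - 0 borrow-in) - 0 → 0 - 0 = 0, borrow out 0
  col 7: (0 - 0 borrow-in) - 0 → 0 - 0 = 0, borrow out 0
  col 8: (0 - 0 borrow-in) - 0 → 0 - 0 = 0, borrow out 0
  col 9: (1 - 0 borrow-in) - 0 → 1 - 0 = 1, borrow out 0
Reading bits MSB→LSB: 1000000010
Strip leading zeros: 1000000010
= 1000000010
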